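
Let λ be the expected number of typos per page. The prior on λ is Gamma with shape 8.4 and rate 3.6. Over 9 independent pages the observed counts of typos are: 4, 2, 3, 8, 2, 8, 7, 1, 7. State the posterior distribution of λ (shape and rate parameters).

Total count ∑xᵢ = 42 over n = 9 pages.
Gamma is conjugate to the Poisson likelihood: posterior is Gamma(shape = 8.4+42 = 50.4, rate = 3.6+9 = 12.6).

Posterior: Gamma(shape=50.4, rate=12.6)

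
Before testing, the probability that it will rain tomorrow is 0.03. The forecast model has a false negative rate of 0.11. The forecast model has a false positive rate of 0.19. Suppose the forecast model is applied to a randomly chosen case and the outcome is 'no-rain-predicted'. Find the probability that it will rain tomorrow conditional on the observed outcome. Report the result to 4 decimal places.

Write H for 'it will rain tomorrow'. Prior odds H:¬H = 0.03/0.97 = 0.030928. For the 'no-rain-predicted' outcome, the likelihood ratio is 0.11/0.81 = 0.13580.
Posterior odds = 0.030928 × 0.13580 = 0.0042001, so P(H|E) = 0.0042001/(1+0.0042001) = 0.0042.

P(H | E) ≈ 0.0042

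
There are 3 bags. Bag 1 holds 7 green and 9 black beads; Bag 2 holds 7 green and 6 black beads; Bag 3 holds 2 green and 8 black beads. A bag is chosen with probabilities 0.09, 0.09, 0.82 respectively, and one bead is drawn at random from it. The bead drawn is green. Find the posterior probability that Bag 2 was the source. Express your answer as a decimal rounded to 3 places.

P(green|Bag 1) = 0.4375; P(green|Bag 2) = 0.5385; P(green|Bag 3) = 0.2.
Prior × likelihood for each source: 0.09·0.4375=0.03938, 0.09·0.5385=0.04846, 0.82·0.2=0.1640. Summing gives P(green) = 0.25184.
P(Bag 2 | green) = 0.04846 / 0.25184 = 0.192.

Posterior probability ≈ 0.192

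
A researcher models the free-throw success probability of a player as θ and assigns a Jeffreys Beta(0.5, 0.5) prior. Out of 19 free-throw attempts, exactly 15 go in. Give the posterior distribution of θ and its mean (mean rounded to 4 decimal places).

The binomial likelihood is conjugate to the Beta prior: with 15 successes and 4 failures, the posterior is Beta(0.5+15, 0.5+4) = Beta(15.5, 4.5).
E[θ | data] = 15.5/(15.5+4.5) = 0.7750.

Posterior: Beta(15.5, 4.5); mean ≈ 0.7750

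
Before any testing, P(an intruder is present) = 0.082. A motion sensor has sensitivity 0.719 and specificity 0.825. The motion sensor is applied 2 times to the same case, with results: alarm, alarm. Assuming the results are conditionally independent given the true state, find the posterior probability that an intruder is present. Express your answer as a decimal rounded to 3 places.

Let H be the event that an intruder is present; start with P(H) = 0.082. P('alarm'|H) = 0.719, P('alarm'|¬H) = 0.175.
Update on result 1 ('alarm'): P(H) ← 0.719·0.0820 / (0.719·0.0820 + 0.175·0.9180) = 0.058958/0.21961 = 0.2685.
Update on result 2 ('alarm'): P(H) ← 0.719·0.2685 / (0.719·0.2685 + 0.175·0.7315) = 0.19303/0.32105 = 0.6012.

Posterior P(H) ≈ 0.601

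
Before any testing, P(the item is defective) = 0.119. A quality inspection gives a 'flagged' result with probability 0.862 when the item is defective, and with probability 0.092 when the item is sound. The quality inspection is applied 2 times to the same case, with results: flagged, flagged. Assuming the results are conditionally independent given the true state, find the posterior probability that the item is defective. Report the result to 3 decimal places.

With H the event that the item is defective, the joint likelihood of the observed sequence is P(data|H) = 0.862·0.862 = 0.74304 and P(data|¬H) = 0.092·0.092 = 0.0084640.
Bayes: P(H|data) = 0.119·0.74304 / (0.119·0.74304 + 0.881·0.0084640) = 0.088422/0.095879 = 0.9222.

Posterior P(H) ≈ 0.922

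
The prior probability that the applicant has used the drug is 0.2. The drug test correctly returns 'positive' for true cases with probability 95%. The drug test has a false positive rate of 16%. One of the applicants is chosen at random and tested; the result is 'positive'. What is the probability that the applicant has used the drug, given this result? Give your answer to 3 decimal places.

Write H for 'the applicant has used the drug'. Prior odds H:¬H = 0.2/0.8 = 0.25000. For the 'positive' outcome, the likelihood ratio is 0.95/0.16 = 5.9375.
Posterior odds = 0.25000 × 5.9375 = 1.4844, so P(H|E) = 1.4844/(1+1.4844) = 0.597.

P(H | E) ≈ 0.597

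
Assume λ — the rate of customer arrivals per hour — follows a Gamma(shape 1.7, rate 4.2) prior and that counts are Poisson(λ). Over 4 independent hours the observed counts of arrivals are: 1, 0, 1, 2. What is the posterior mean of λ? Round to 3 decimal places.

Posterior mean ≈ 0.695

The Poisson likelihood adds the total count to the shape and the number of exposure periods to the rate. Here ∑xᵢ = 4 and n = 4, so shape 1.7→5.7 and rate 4.2→8.2.
Posterior mean = shape/rate = 5.7/8.2 = 0.695.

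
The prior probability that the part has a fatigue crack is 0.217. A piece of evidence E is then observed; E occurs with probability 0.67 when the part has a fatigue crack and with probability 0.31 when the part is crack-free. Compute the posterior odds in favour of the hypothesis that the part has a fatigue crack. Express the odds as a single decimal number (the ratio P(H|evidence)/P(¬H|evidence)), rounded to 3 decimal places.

Prior odds = 0.217/(1−0.217) = 0.27714.
Likelihood ratio for E = 0.67/0.31 = 2.1613.
Posterior odds = prior odds × LR = 0.59898.

Posterior odds ≈ 0.599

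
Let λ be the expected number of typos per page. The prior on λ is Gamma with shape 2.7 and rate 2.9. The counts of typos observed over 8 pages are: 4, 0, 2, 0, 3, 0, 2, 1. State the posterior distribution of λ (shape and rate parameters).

Posterior: Gamma(shape=14.7, rate=10.9)

Total count ∑xᵢ = 12 over n = 8 pages.
Gamma is conjugate to the Poisson likelihood: posterior is Gamma(shape = 2.7+12 = 14.7, rate = 2.9+8 = 10.9).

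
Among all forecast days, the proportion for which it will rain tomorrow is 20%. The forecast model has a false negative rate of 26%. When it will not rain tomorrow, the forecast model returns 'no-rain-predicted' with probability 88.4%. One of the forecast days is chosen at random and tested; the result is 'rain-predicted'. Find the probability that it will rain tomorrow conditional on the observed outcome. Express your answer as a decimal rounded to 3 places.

Let H be the event that it will rain tomorrow. P(H) = 0.2, so P(¬H) = 0.8. With E the 'rain-predicted' result, P(E|H) = 0.74 and P(E|¬H) = 0.116.
P(E) = 0.74·0.2 + 0.116·0.8 = 0.14800 + 0.092800 = 0.24080.
By Bayes' theorem, P(H|E) = 0.14800 / 0.24080 = 0.615.

P(H | E) ≈ 0.615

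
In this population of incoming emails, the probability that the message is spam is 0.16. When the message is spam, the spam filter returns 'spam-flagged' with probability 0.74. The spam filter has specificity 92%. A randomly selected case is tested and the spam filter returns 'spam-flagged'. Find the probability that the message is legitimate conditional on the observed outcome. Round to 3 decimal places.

P(¬H | E) ≈ 0.362

Write H for 'the message is spam'. Prior odds H:¬H = 0.16/0.84 = 0.19048. For the 'spam-flagged' outcome, the likelihood ratio is 0.74/0.08 = 9.2500.
Posterior odds = 0.19048 × 9.2500 = 1.7619, so P(H|E) = 1.7619/(1+1.7619) = 0.638. Then P(¬H|E) = 1 − 0.638 = 0.362.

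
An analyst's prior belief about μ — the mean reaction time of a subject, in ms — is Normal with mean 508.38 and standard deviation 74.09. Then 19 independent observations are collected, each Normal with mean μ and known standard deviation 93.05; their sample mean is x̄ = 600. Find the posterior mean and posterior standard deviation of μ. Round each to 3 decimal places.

Posterior mean ≈ 592.977; posterior SD ≈ 20.513

Prior precision 1/τ₀² = 1/74.09² = 0.00018217; data precision n/σ² = 19/93.05² = 0.00219443.
Posterior precision = 0.00018217 + 0.00219443 = 0.00237660, giving posterior SD = 1/√0.00237660 = 20.513.
Posterior mean = (0.00018217·508.38 + 0.00219443·600) / 0.00237660 = 592.977.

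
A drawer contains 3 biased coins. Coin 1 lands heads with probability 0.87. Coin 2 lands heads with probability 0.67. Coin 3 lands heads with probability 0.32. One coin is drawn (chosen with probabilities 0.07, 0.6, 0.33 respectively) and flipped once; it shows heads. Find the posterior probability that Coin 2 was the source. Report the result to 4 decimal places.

Posterior probability ≈ 0.7071

P(heads|C1) = 0.87; P(heads|C2) = 0.67; P(heads|C3) = 0.32.
Prior × likelihood for each source: 0.07·0.87=0.06090, 0.6·0.67=0.4020, 0.33·0.32=0.1056. Summing gives P(heads) = 0.56850.
P(Coin 2 | heads) = 0.4020 / 0.56850 = 0.7071.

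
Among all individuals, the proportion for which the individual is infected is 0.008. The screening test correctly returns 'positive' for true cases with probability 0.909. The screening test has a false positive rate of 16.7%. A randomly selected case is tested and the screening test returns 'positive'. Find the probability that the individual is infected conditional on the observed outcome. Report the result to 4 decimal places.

P(H | E) ≈ 0.0421

Write H for 'the individual is infected'. Prior odds H:¬H = 0.008/0.992 = 0.0080645. For the 'positive' outcome, the likelihood ratio is 0.909/0.167 = 5.4431.
Posterior odds = 0.0080645 × 5.4431 = 0.043896, so P(H|E) = 0.043896/(1+0.043896) = 0.0421.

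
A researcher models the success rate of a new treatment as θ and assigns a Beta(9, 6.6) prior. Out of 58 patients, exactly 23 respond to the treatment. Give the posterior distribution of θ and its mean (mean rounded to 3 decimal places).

Observing 23 successes and 35 failures updates Beta(9, 6.6) by adding the success and failure counts to the two shape parameters: α = 9+23 = 32, β = 6.6+35 = 41.6.
Posterior mean = α/(α+β) = 32/73.6 = 0.435.

Posterior: Beta(32, 41.6); mean ≈ 0.435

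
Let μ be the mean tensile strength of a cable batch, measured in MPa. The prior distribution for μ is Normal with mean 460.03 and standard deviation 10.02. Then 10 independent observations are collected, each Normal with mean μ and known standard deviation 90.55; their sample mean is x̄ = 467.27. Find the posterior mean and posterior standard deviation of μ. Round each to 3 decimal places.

Posterior mean ≈ 460.820; posterior SD ≈ 9.458

Prior precision 1/τ₀² = 1/10.02² = 0.00996012; data precision n/σ² = 10/90.55² = 0.00121962.
Posterior precision = 0.00996012 + 0.00121962 = 0.0111797, giving posterior SD = 1/√0.0111797 = 9.458.
Posterior mean = (0.00996012·460.03 + 0.00121962·467.27) / 0.0111797 = 460.820.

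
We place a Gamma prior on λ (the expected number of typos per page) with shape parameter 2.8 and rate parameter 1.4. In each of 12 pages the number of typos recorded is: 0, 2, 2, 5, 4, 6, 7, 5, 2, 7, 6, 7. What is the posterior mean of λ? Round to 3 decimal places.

The Poisson likelihood adds the total count to the shape and the number of exposure periods to the rate. Here ∑xᵢ = 53 and n = 12, so shape 2.8→55.8 and rate 1.4→13.4.
Posterior mean = shape/rate = 55.8/13.4 = 4.164.

Posterior mean ≈ 4.164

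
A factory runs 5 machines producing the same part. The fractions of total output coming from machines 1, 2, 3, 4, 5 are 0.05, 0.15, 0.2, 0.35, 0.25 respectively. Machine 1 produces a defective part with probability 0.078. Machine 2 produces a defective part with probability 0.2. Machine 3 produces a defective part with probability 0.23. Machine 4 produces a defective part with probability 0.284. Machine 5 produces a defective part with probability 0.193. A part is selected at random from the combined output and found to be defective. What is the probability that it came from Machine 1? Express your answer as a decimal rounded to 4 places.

Posterior probability ≈ 0.0171

P(defective|M1) = 0.078; P(defective|M2) = 0.2; P(defective|M3) = 0.23; P(defective|M4) = 0.284; P(defective|M5) = 0.193.
Prior × likelihood for each source: 0.05·0.078=0.003900, 0.15·0.2=0.03000, 0.2·0.23=0.04600, 0.35·0.284=0.09940, 0.25·0.193=0.04825. Summing gives P(defective) = 0.22755.
P(Machine 1 | defective) = 0.003900 / 0.22755 = 0.0171.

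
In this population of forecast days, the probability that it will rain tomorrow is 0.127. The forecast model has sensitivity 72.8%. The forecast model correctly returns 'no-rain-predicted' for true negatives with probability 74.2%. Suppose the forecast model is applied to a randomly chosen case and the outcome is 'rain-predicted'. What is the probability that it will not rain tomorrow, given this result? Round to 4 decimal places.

P(¬H | E) ≈ 0.7090

Write H for 'it will rain tomorrow'. Prior odds H:¬H = 0.127/0.873 = 0.14548. For the 'rain-predicted' outcome, the likelihood ratio is 0.728/0.258 = 2.8217.
Posterior odds = 0.14548 × 2.8217 = 0.41049, so P(H|E) = 0.41049/(1+0.41049) = 0.2910. Then P(¬H|E) = 1 − 0.2910 = 0.7090.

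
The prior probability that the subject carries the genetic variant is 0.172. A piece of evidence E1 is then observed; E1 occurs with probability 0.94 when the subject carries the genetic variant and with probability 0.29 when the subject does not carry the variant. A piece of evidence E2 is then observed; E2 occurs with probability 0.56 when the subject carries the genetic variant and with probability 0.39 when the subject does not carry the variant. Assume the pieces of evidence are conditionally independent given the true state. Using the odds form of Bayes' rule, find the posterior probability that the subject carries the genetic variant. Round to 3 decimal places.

Prior odds = 0.172/(1−0.172) = 0.20773. In log-odds, ln(0.20773) = -1.5715.
Add log likelihood ratios: ln(3.2414) + ln(1.4359) = 1.5378.
Posterior log-odds = -0.033730, so posterior odds = exp(-0.033730) = 0.96683. Converting, P(H|E) = 0.96683/1.9668 = 0.492.

Posterior probability ≈ 0.492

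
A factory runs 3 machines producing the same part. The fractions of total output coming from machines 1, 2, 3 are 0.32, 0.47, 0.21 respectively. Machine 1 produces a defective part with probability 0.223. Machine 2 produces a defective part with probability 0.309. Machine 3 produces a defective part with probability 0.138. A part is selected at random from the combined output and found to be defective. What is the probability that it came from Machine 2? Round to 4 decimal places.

Tabulate prior·likelihood by source: [1] prior 0.32, lik 0.223, product 0.07136; [2] prior 0.47, lik 0.309, product 0.1452; [3] prior 0.21, lik 0.138, product 0.02898.
Normalizing constant = 0.24557; the posterior for Machine 2 is its product over the sum, 0.1452/0.24557 = 0.5914.

Posterior probability ≈ 0.5914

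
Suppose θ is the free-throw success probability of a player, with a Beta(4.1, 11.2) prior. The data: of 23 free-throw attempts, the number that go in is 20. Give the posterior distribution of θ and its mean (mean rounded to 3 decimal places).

The binomial likelihood is conjugate to the Beta prior: with 20 successes and 3 failures, the posterior is Beta(4.1+20, 11.2+3) = Beta(24.1, 14.2).
E[θ | data] = 24.1/(24.1+14.2) = 0.629.

Posterior: Beta(24.1, 14.2); mean ≈ 0.629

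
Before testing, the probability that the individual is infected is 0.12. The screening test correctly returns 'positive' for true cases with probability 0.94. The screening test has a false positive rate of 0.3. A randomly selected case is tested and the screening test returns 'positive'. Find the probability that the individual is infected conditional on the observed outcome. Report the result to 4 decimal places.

P(H | E) ≈ 0.2994

Let H be the event that the individual is infected. P(H) = 0.12, so P(¬H) = 0.88. With E the 'positive' result, P(E|H) = 0.94 and P(E|¬H) = 0.3.
P(E) = 0.94·0.12 + 0.3·0.88 = 0.11280 + 0.26400 = 0.37680.
By Bayes' theorem, P(H|E) = 0.11280 / 0.37680 = 0.2994.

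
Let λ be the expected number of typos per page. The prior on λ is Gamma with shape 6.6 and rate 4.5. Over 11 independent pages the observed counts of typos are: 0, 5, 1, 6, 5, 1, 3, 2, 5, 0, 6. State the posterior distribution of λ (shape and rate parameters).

The Poisson likelihood adds the total count to the shape and the number of exposure periods to the rate. Here ∑xᵢ = 34 and n = 11, so shape 6.6→40.6 and rate 4.5→15.5.

Posterior: Gamma(shape=40.6, rate=15.5)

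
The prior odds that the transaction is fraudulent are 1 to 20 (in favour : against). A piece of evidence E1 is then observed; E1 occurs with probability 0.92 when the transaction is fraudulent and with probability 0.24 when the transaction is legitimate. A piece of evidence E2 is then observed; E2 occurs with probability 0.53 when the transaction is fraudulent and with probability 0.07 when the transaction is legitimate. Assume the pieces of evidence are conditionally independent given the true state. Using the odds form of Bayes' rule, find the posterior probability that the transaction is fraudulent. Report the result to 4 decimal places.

Posterior probability ≈ 0.5920

Prior odds = 1/20 = 0.050000.
Likelihood ratio for E1 = 0.92/0.24 = 3.8333.
Likelihood ratio for E2 = 0.53/0.07 = 7.5714.
Posterior odds = prior odds × LR₁ × LR₂ = 1.4512.
Posterior probability = odds/(1+odds) = 1.4512/2.4512 = 0.5920.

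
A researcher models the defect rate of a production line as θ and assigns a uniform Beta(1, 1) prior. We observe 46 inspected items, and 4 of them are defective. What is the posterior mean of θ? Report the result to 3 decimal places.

Posterior mean ≈ 0.104

The binomial likelihood is conjugate to the Beta prior: with 4 successes and 42 failures, the posterior is Beta(1+4, 1+42) = Beta(5, 43).
Posterior mean = α/(α+β) = 5/48 = 0.104.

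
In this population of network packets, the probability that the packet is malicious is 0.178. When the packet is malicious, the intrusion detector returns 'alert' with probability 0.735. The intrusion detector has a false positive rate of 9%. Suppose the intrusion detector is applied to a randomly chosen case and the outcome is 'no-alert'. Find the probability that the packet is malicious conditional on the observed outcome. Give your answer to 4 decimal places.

P(H | E) ≈ 0.0593

Let H be the event that the packet is malicious. P(H) = 0.178, so P(¬H) = 0.822. With E the 'no-alert' result, P(E|H) = 0.265 and P(E|¬H) = 0.91.
P(E) = 0.265·0.178 + 0.91·0.822 = 0.047170 + 0.74802 = 0.79519.
By Bayes' theorem, P(H|E) = 0.047170 / 0.79519 = 0.0593.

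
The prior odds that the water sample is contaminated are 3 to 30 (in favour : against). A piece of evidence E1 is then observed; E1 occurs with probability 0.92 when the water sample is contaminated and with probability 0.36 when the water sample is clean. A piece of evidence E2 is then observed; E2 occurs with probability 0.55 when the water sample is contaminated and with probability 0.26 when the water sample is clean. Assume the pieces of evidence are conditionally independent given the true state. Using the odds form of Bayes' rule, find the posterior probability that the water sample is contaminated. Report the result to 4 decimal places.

Posterior probability ≈ 0.3509

Prior odds = 3/30 = 0.10000.
Likelihood ratio for E1 = 0.92/0.36 = 2.5556.
Likelihood ratio for E2 = 0.55/0.26 = 2.1154.
Posterior odds = prior odds × LR₁ × LR₂ = 0.54060.
Posterior probability = odds/(1+odds) = 0.54060/1.5406 = 0.3509.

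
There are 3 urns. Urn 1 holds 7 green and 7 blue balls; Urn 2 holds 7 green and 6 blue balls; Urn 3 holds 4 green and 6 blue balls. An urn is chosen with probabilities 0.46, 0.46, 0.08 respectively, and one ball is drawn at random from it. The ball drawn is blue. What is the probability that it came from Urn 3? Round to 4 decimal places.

Posterior probability ≈ 0.0979

Tabulate prior·likelihood by source: [1] prior 0.46, lik 0.5, product 0.2300; [2] prior 0.46, lik 0.4615, product 0.2123; [3] prior 0.08, lik 0.6, product 0.04800.
Normalizing constant = 0.49031; the posterior for Urn 3 is its product over the sum, 0.04800/0.49031 = 0.0979.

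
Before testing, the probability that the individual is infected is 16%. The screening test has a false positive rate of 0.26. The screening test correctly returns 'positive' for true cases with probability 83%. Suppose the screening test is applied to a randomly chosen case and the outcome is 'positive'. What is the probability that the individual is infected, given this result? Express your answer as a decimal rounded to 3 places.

P(H | E) ≈ 0.378

Let H be the event that the individual is infected. P(H) = 0.16, so P(¬H) = 0.84. With E the 'positive' result, P(E|H) = 0.83 and P(E|¬H) = 0.26.
P(E) = 0.83·0.16 + 0.26·0.84 = 0.13280 + 0.21840 = 0.35120.
By Bayes' theorem, P(H|E) = 0.13280 / 0.35120 = 0.378.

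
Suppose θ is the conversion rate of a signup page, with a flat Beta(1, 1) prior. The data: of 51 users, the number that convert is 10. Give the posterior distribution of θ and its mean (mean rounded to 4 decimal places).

Posterior: Beta(11, 42); mean ≈ 0.2075

The binomial likelihood is conjugate to the Beta prior: with 10 successes and 41 failures, the posterior is Beta(1+10, 1+41) = Beta(11, 42).
Posterior mean = α/(α+β) = 11/53 = 0.2075.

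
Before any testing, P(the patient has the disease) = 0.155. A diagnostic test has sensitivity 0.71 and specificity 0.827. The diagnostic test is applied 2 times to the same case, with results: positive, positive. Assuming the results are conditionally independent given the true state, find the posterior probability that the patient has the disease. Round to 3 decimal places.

Posterior P(H) ≈ 0.755

With H the event that the patient has the disease, the joint likelihood of the observed sequence is P(data|H) = 0.71·0.71 = 0.50410 and P(data|¬H) = 0.173·0.173 = 0.029929.
Bayes: P(H|data) = 0.155·0.50410 / (0.155·0.50410 + 0.845·0.029929) = 0.078135/0.10343 = 0.7555.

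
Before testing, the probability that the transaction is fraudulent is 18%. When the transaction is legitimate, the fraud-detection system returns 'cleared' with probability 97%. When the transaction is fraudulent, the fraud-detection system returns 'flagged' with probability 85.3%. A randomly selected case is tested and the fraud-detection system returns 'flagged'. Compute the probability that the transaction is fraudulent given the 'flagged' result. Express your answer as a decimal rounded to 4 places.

Let H be the event that the transaction is fraudulent. P(H) = 0.18, so P(¬H) = 0.82. With E the 'flagged' result, P(E|H) = 0.853 and P(E|¬H) = 0.03.
P(E) = 0.853·0.18 + 0.03·0.82 = 0.15354 + 0.024600 = 0.17814.
By Bayes' theorem, P(H|E) = 0.15354 / 0.17814 = 0.8619.

P(H | E) ≈ 0.8619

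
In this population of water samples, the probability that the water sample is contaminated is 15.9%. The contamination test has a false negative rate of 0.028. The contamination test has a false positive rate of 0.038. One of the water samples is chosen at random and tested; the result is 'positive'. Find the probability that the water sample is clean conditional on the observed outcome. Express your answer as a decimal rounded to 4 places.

Write H for 'the water sample is contaminated'. Prior odds H:¬H = 0.159/0.841 = 0.18906. For the 'positive' outcome, the likelihood ratio is 0.972/0.038 = 25.579.
Posterior odds = 0.18906 × 25.579 = 4.8360, so P(H|E) = 4.8360/(1+4.8360) = 0.8286. Then P(¬H|E) = 1 − 0.8286 = 0.1714.

P(¬H | E) ≈ 0.1714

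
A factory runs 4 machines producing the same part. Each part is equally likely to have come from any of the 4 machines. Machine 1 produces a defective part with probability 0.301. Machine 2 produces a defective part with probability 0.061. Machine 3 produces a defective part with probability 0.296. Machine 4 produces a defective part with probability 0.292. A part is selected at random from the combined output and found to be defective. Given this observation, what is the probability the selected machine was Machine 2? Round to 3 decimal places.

Posterior probability ≈ 0.064

P(defective|M1) = 0.301; P(defective|M2) = 0.061; P(defective|M3) = 0.296; P(defective|M4) = 0.292.
Prior × likelihood for each source: 0.25·0.301=0.07525, 0.25·0.061=0.01525, 0.25·0.296=0.07400, 0.25·0.292=0.07300. Summing gives P(defective) = 0.23750.
P(Machine 2 | defective) = 0.01525 / 0.23750 = 0.064.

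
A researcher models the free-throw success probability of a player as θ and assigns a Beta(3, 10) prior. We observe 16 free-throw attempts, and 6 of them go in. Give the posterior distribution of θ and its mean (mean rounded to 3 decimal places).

The binomial likelihood is conjugate to the Beta prior: with 6 successes and 10 failures, the posterior is Beta(3+6, 10+10) = Beta(9, 20).
Posterior mean = α/(α+β) = 9/29 = 0.310.

Posterior: Beta(9, 20); mean ≈ 0.310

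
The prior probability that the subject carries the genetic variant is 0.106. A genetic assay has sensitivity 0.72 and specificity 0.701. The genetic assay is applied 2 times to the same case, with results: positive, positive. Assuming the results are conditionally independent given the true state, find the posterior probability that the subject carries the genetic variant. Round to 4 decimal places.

With H the event that the subject carries the genetic variant, the joint likelihood of the observed sequence is P(data|H) = 0.72·0.72 = 0.51840 and P(data|¬H) = 0.299·0.299 = 0.089401.
Bayes: P(H|data) = 0.106·0.51840 / (0.106·0.51840 + 0.894·0.089401) = 0.054950/0.13487 = 0.4074.

Posterior P(H) ≈ 0.4074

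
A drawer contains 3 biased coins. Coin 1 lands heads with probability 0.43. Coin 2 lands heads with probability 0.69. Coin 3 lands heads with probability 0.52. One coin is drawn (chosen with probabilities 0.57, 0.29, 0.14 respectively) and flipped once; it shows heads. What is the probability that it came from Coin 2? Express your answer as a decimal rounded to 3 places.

Posterior probability ≈ 0.386

P(heads|C1) = 0.43; P(heads|C2) = 0.69; P(heads|C3) = 0.52.
Prior × likelihood for each source: 0.57·0.43=0.2451, 0.29·0.69=0.2001, 0.14·0.52=0.07280. Summing gives P(heads) = 0.51800.
P(Coin 2 | heads) = 0.2001 / 0.51800 = 0.386.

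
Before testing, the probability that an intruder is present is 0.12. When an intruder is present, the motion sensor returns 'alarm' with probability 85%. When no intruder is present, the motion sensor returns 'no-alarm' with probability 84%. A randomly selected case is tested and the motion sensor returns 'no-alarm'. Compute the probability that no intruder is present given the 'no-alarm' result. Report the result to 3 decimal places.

P(¬H | E) ≈ 0.976

Write H for 'an intruder is present'. Prior odds H:¬H = 0.12/0.88 = 0.13636. For the 'no-alarm' outcome, the likelihood ratio is 0.15/0.84 = 0.17857.
Posterior odds = 0.13636 × 0.17857 = 0.024351, so P(H|E) = 0.024351/(1+0.024351) = 0.024. Then P(¬H|E) = 1 − 0.024 = 0.976.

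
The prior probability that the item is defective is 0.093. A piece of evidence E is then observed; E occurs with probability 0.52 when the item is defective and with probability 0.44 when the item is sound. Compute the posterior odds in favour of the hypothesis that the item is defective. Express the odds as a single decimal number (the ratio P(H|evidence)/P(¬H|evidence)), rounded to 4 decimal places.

Posterior odds ≈ 0.1212

Prior odds = 0.093/(1−0.093) = 0.10254. In log-odds, ln(0.10254) = -2.2775.
Add log likelihood ratio: ln(1.1818) = 0.16705.
Posterior log-odds = -2.1105, so posterior odds = exp(-2.1105) = 0.12118.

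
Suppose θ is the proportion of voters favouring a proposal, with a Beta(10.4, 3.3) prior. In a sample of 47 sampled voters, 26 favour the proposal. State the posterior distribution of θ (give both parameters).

Observing 26 successes and 21 failures updates Beta(10.4, 3.3) by adding the success and failure counts to the two shape parameters: α = 10.4+26 = 36.4, β = 3.3+21 = 24.3.

Posterior: Beta(36.4, 24.3)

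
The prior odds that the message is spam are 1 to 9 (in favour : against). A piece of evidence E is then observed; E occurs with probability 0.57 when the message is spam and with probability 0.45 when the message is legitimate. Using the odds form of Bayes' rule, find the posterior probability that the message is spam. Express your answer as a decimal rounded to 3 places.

Prior odds = 1/9 = 0.11111.
Likelihood ratio for E = 0.57/0.45 = 1.2667.
Posterior odds = prior odds × LR = 0.14074.
Posterior probability = odds/(1+odds) = 0.14074/1.1407 = 0.123.

Posterior probability ≈ 0.123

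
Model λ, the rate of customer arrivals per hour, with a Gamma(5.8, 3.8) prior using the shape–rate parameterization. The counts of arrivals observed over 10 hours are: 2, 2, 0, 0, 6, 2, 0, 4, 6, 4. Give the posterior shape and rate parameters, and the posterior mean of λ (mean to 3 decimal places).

Posterior: Gamma(shape=31.8, rate=13.8); mean ≈ 2.304

The Poisson likelihood adds the total count to the shape and the number of exposure periods to the rate. Here ∑xᵢ = 26 and n = 10, so shape 5.8→31.8 and rate 3.8→13.8.
Posterior mean = shape/rate = 31.8/13.8 = 2.304.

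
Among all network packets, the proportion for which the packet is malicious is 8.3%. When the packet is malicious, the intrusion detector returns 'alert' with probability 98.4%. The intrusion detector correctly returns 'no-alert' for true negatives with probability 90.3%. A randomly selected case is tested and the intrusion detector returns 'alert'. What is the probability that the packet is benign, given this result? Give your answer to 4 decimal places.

Let H be the event that the packet is malicious. P(H) = 0.083, so P(¬H) = 0.917. With E the 'alert' result, P(E|H) = 0.984 and P(E|¬H) = 0.097.
P(E) = 0.984·0.083 + 0.097·0.917 = 0.081672 + 0.088949 = 0.17062.
By Bayes' theorem, P(H|E) = 0.081672 / 0.17062 = 0.4787. Hence P(¬H|E) = 1 − 0.4787 = 0.5213.

P(¬H | E) ≈ 0.5213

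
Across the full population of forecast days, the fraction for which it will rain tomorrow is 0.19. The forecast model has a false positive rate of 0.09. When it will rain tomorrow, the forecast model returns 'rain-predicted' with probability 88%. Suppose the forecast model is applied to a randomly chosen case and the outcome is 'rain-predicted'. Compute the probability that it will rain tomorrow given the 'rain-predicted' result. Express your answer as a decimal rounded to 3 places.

Let H be the event that it will rain tomorrow. P(H) = 0.19, so P(¬H) = 0.81. With E the 'rain-predicted' result, P(E|H) = 0.88 and P(E|¬H) = 0.09.
P(E) = 0.88·0.19 + 0.09·0.81 = 0.16720 + 0.072900 = 0.24010.
By Bayes' theorem, P(H|E) = 0.16720 / 0.24010 = 0.696.

P(H | E) ≈ 0.696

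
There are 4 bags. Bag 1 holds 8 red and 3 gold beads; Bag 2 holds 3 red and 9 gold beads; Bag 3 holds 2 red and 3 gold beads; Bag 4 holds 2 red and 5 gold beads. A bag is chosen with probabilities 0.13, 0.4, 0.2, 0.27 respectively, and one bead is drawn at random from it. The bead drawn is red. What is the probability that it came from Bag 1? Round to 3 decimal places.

Posterior probability ≈ 0.269

Tabulate prior·likelihood by source: [1] prior 0.13, lik 0.7273, product 0.09455; [2] prior 0.4, lik 0.25, product 0.1000; [3] prior 0.2, lik 0.4, product 0.08000; [4] prior 0.27, lik 0.2857, product 0.07714.
Normalizing constant = 0.35169; the posterior for Bag 1 is its product over the sum, 0.09455/0.35169 = 0.269.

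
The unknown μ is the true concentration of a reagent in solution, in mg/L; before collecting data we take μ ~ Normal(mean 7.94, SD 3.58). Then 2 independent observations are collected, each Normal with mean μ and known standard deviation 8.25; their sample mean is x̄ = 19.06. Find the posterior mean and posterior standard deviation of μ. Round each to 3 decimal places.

Posterior mean ≈ 10.982; posterior SD ≈ 3.051

With known σ, the Normal prior is conjugate. Weight on the data is w = (n/σ²)/(n/σ² + 1/τ₀²) = 0.0293848/(0.0293848+0.0780250) = 0.27358.
Posterior mean = w·x̄ + (1−w)·μ₀ = 0.27358·19.06 + 0.72642·7.94 = 10.982. Posterior variance = 1/(0.0293848+0.0780250) = 9.31014, so SD = 3.051.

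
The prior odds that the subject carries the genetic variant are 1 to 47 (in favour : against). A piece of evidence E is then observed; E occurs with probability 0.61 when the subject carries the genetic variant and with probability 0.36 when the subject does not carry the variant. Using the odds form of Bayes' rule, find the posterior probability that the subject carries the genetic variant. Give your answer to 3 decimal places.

Prior odds = 1/47 = 0.021277.
Likelihood ratio for E = 0.61/0.36 = 1.6944.
Posterior odds = prior odds × LR = 0.036052.
Posterior probability = odds/(1+odds) = 0.036052/1.0361 = 0.035.

Posterior probability ≈ 0.035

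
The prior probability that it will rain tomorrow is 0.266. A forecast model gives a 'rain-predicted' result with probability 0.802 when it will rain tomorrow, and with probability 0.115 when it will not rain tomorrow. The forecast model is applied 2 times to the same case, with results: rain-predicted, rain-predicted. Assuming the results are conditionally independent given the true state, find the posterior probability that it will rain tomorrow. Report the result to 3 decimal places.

With H the event that it will rain tomorrow, the joint likelihood of the observed sequence is P(data|H) = 0.802·0.802 = 0.64320 and P(data|¬H) = 0.115·0.115 = 0.013225.
Bayes: P(H|data) = 0.266·0.64320 / (0.266·0.64320 + 0.734·0.013225) = 0.17109/0.18080 = 0.9463.

Posterior P(H) ≈ 0.946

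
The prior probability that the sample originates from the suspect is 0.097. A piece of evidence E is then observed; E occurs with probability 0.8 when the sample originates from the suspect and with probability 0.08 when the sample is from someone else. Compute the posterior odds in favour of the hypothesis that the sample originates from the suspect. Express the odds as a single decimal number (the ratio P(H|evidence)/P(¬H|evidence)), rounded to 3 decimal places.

Prior odds = 0.097/(1−0.097) = 0.10742. In log-odds, ln(0.10742) = -2.2310.
Add log likelihood ratio: ln(10.000) = 2.3026.
Posterior log-odds = 0.071574, so posterior odds = exp(0.071574) = 1.0742.

Posterior odds ≈ 1.074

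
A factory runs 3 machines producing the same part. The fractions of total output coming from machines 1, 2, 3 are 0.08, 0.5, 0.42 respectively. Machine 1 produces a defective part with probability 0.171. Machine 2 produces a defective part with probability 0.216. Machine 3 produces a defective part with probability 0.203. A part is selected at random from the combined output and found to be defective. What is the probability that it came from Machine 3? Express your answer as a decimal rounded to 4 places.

Tabulate prior·likelihood by source: [1] prior 0.08, lik 0.171, product 0.01368; [2] prior 0.5, lik 0.216, product 0.1080; [3] prior 0.42, lik 0.203, product 0.08526.
Normalizing constant = 0.20694; the posterior for Machine 3 is its product over the sum, 0.08526/0.20694 = 0.4120.

Posterior probability ≈ 0.4120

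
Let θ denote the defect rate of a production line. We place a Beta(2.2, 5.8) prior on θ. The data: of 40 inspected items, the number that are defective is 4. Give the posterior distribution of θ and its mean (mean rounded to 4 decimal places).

Posterior: Beta(6.2, 41.8); mean ≈ 0.1292

Observing 4 successes and 36 failures updates Beta(2.2, 5.8) by adding the success and failure counts to the two shape parameters: α = 2.2+4 = 6.2, β = 5.8+36 = 41.8.
Posterior mean = α/(α+β) = 6.2/48 = 0.1292.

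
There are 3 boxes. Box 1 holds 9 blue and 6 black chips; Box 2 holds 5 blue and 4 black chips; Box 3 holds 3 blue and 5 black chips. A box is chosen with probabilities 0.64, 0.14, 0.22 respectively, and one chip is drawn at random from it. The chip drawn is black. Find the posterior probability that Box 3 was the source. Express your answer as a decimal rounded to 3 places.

Posterior probability ≈ 0.302

Tabulate prior·likelihood by source: [1] prior 0.64, lik 0.4, product 0.2560; [2] prior 0.14, lik 0.4444, product 0.06222; [3] prior 0.22, lik 0.625, product 0.1375.
Normalizing constant = 0.45572; the posterior for Box 3 is its product over the sum, 0.1375/0.45572 = 0.302.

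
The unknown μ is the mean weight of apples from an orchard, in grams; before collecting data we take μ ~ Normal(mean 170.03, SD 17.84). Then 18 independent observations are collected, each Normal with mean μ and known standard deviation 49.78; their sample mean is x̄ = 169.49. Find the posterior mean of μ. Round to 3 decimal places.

Prior precision 1/τ₀² = 1/17.84² = 0.00314203; data precision n/σ² = 18/49.78² = 0.00726378.
Posterior precision = 0.00314203 + 0.00726378 = 0.0104058.
Posterior mean = (0.00314203·170.03 + 0.00726378·169.49) / 0.0104058 = 169.653.

Posterior mean ≈ 169.653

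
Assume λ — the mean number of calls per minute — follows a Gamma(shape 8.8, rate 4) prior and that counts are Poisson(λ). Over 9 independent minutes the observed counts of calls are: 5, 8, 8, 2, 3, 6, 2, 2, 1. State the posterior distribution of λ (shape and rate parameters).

Posterior: Gamma(shape=45.8, rate=13)

The Poisson likelihood adds the total count to the shape and the number of exposure periods to the rate. Here ∑xᵢ = 37 and n = 9, so shape 8.8→45.8 and rate 4→13.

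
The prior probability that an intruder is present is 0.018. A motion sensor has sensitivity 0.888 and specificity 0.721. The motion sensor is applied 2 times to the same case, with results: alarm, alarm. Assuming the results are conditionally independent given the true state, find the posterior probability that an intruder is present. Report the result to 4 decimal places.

Posterior P(H) ≈ 0.1566

Let H be the event that an intruder is present; start with P(H) = 0.018. P('alarm'|H) = 0.888, P('alarm'|¬H) = 0.279.
Update on result 1 ('alarm'): P(H) ← 0.888·0.0180 / (0.888·0.0180 + 0.279·0.9820) = 0.015984/0.28996 = 0.0551.
Update on result 2 ('alarm'): P(H) ← 0.888·0.0551 / (0.888·0.0551 + 0.279·0.9449) = 0.048951/0.31257 = 0.1566.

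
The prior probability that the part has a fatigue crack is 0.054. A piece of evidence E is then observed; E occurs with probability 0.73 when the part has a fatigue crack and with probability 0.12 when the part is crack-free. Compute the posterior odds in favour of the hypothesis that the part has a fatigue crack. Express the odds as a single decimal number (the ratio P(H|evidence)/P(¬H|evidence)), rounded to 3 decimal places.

Prior odds = 0.054/(1−0.054) = 0.057082. In log-odds, ln(0.057082) = -2.8633.
Add log likelihood ratio: ln(6.0833) = 1.8056.
Posterior log-odds = -1.0577, so posterior odds = exp(-1.0577) = 0.34725.

Posterior odds ≈ 0.347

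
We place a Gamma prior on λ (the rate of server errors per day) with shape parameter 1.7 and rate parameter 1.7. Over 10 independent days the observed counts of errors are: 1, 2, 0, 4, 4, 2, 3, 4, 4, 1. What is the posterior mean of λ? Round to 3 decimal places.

Posterior mean ≈ 2.282

The Poisson likelihood adds the total count to the shape and the number of exposure periods to the rate. Here ∑xᵢ = 25 and n = 10, so shape 1.7→26.7 and rate 1.7→11.7.
Posterior mean = shape/rate = 26.7/11.7 = 2.282.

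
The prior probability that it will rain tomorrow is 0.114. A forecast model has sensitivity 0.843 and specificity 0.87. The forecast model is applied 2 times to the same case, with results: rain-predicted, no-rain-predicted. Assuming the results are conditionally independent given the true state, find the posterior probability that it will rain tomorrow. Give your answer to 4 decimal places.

Posterior P(H) ≈ 0.1309

Let H be the event that it will rain tomorrow; start with P(H) = 0.114. P('rain-predicted'|H) = 0.843, P('rain-predicted'|¬H) = 0.13.
Update on result 1 ('rain-predicted'): P(H) ← 0.843·0.1140 / (0.843·0.1140 + 0.13·0.8860) = 0.096102/0.21128 = 0.4549.
Update on result 2 ('no-rain-predicted'): P(H) ← 0.157·0.4549 / (0.157·0.4549 + 0.87·0.5451) = 0.071412/0.54569 = 0.1309.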